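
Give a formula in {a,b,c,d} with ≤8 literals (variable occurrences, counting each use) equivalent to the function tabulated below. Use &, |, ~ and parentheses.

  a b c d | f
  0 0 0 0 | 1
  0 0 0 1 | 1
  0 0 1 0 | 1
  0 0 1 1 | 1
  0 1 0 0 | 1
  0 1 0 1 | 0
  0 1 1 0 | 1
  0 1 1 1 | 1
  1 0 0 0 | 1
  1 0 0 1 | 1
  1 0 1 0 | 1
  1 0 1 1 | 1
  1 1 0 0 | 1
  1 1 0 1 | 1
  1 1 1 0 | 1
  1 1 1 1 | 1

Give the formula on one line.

((~b | (d & (b & c))) | (~d | (d & a)))

  ~b = 1111000011110000
  (b & c) = 0000001100000011
  (d & (b & c)) = 0000000100000001
  (~b | (d & (b & c))) = 1111000111110001
  ~d = 1010101010101010
  (d & a) = 0000000001010101
  (~d | (d & a)) = 1010101011111111
  ((~b | (d & (b & c))) | (~d | (d & a))) = 1111101111111111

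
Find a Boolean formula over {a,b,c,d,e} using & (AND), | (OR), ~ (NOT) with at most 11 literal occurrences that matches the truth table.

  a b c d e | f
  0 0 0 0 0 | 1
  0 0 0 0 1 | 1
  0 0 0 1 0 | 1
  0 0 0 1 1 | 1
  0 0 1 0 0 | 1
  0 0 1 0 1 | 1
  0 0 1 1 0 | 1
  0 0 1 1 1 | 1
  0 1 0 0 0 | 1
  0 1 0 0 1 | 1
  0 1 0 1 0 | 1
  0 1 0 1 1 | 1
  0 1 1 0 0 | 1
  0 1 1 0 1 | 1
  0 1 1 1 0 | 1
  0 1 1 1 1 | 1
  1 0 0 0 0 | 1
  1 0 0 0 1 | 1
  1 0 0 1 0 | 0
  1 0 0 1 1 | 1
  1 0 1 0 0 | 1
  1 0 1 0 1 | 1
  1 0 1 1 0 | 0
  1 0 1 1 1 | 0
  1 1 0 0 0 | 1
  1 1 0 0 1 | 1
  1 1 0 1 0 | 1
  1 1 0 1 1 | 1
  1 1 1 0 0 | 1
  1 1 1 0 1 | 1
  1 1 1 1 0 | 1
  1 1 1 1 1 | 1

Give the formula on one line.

(((~a | b) | ~d) | (a & ((~a | ~c) & (d & e))))

  ~a = 11111111111111110000000000000000
  (~a | b) = 11111111111111110000000011111111
  ~d = 11001100110011001100110011001100
  ((~a | b) | ~d) = 11111111111111111100110011111111
  ~c = 11110000111100001111000011110000
  (~a | ~c) = 11111111111111111111000011110000
  (d & e) = 00010001000100010001000100010001
  ((~a | ~c) & (d & e)) = 00010001000100010001000000010000
  (a & ((~a | ~c) & (d & e))) = 00000000000000000001000000010000
  (((~a | b) | ~d) | (a & ((~a | ~c) & (d & e)))) = 11111111111111111101110011111111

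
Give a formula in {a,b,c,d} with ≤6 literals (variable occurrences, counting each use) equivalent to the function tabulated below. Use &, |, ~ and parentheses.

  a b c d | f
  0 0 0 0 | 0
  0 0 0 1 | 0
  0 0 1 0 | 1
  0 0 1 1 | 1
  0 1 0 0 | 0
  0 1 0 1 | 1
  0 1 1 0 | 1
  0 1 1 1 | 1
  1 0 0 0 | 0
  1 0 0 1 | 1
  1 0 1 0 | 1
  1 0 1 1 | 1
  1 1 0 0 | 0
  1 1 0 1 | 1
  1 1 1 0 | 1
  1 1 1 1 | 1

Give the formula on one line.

((d | c) & ((b | c) | a))

  (d | c) = 0111011101110111
  (b | c) = 0011111100111111
  ((b | c) | a) = 0011111111111111
  ((d | c) & ((b | c) | a)) = 0011011101110111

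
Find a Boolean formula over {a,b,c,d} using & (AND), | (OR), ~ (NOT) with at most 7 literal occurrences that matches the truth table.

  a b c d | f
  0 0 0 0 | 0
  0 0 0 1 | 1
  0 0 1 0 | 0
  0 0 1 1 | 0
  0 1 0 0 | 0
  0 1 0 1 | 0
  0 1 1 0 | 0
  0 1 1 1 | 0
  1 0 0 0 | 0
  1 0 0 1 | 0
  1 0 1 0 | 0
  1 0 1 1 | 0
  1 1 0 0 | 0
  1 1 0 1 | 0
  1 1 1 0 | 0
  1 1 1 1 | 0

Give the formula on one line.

((b | (d & ~b)) & ((~a & ~b) & ~c))

  ~b = 1111000011110000
  (d & ~b) = 0101000001010000
  (b | (d & ~b)) = 0101111101011111
  ~a = 1111111100000000
  (~a & ~b) = 1111000000000000
  ~c = 1100110011001100
  ((~a & ~b) & ~c) = 1100000000000000
  ((b | (d & ~b)) & ((~a & ~b) & ~c)) = 0100000000000000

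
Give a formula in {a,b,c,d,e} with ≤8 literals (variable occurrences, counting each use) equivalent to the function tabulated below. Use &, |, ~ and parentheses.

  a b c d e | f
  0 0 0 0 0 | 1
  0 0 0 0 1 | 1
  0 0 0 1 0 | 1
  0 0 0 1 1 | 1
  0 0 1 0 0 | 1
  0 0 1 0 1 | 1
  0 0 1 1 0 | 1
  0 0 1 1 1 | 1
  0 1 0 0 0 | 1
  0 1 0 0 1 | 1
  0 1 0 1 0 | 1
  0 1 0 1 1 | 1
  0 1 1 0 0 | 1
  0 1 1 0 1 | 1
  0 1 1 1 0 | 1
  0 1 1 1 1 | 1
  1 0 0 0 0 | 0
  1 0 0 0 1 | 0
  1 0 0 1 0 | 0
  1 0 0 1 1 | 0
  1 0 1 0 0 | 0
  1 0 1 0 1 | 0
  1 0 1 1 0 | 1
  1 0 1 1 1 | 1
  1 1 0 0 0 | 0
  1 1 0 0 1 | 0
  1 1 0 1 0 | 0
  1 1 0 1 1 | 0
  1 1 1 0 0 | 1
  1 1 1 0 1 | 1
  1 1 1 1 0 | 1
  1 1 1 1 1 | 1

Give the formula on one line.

(~a | (c & ((d & ~b) | b)))

  ~a = 11111111111111110000000000000000
  ~b = 11111111000000001111111100000000
  (d & ~b) = 00110011000000000011001100000000
  ((d & ~b) | b) = 00110011111111110011001111111111
  (c & ((d & ~b) | b)) = 00000011000011110000001100001111
  (~a | (c & ((d & ~b) | b))) = 11111111111111110000001100001111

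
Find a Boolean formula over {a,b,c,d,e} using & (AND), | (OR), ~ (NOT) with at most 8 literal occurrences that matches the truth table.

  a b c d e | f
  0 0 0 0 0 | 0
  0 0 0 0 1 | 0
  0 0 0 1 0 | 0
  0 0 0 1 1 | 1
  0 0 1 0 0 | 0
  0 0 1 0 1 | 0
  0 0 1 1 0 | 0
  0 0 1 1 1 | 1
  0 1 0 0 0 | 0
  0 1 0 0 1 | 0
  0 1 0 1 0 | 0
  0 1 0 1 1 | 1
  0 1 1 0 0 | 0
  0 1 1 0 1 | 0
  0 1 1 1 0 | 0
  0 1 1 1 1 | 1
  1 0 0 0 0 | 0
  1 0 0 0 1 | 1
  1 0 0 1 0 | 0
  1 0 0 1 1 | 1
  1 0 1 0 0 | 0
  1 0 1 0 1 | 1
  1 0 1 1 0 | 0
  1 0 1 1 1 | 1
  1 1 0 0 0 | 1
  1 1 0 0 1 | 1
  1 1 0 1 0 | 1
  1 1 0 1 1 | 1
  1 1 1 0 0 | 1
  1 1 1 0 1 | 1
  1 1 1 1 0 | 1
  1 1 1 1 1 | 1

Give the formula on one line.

  (d & e) = 00010001000100010001000100010001
  ~b = 11111111000000001111111100000000
  (a | ~b) = 11111111000000001111111111111111
  (b & (a | ~b)) = 00000000000000000000000011111111
  ~e = 10101010101010101010101010101010
  ((b & (a | ~b)) & ~e) = 00000000000000000000000010101010
  (e & a) = 00000000000000000101010101010101
  (((b & (a | ~b)) & ~e) | (e & a)) = 00000000000000000101010111111111
  ((d & e) | (((b & (a | ~b)) & ~e) | (e & a))) = 00010001000100010101010111111111

((d & e) | (((b & (a | ~b)) & ~e) | (e & a)))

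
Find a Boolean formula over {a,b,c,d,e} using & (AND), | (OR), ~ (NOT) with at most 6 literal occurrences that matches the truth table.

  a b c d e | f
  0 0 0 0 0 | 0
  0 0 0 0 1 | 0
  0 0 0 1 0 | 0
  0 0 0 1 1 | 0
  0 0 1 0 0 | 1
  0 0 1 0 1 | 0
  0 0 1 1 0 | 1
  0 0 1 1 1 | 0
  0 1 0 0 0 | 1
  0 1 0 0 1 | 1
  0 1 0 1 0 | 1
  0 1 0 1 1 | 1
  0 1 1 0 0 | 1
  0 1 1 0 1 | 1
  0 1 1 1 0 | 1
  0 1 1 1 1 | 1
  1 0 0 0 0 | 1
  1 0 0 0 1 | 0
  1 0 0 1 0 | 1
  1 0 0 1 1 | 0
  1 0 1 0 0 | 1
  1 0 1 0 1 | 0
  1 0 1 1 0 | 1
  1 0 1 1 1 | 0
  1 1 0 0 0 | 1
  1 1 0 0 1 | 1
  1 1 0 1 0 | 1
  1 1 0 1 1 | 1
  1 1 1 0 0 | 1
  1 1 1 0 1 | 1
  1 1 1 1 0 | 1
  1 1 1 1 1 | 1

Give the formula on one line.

  ~e = 10101010101010101010101010101010
  (c | a) = 00001111000011111111111111111111
  (~e & (c | a)) = 00001010000010101010101010101010
  (b | (~e & (c | a))) = 00001010111111111010101011111111

(b | (~e & (c | a)))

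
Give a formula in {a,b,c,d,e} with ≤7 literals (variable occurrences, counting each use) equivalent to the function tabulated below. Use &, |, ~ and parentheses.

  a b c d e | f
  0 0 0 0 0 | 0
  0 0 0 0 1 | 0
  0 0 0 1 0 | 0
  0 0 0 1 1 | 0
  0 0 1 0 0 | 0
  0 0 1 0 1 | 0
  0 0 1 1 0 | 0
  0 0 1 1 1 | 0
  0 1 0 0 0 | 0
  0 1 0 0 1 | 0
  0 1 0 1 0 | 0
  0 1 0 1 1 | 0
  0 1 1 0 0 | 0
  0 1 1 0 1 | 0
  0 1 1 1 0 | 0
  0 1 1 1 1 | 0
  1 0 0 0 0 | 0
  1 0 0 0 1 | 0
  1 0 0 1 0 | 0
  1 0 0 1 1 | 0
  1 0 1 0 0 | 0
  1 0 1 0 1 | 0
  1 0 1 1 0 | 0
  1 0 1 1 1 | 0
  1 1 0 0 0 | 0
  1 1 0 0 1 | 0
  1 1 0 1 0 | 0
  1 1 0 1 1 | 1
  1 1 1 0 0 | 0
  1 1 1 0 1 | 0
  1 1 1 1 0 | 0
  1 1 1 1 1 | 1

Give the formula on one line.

  ~e = 10101010101010101010101010101010
  (~e | d) = 10111011101110111011101110111011
  ((~e | d) & a) = 00000000000000001011101110111011
  (e & b) = 00000000010101010000000001010101
  (((~e | d) & a) & (e & b)) = 00000000000000000000000000010001

(((~e | d) & a) & (e & b))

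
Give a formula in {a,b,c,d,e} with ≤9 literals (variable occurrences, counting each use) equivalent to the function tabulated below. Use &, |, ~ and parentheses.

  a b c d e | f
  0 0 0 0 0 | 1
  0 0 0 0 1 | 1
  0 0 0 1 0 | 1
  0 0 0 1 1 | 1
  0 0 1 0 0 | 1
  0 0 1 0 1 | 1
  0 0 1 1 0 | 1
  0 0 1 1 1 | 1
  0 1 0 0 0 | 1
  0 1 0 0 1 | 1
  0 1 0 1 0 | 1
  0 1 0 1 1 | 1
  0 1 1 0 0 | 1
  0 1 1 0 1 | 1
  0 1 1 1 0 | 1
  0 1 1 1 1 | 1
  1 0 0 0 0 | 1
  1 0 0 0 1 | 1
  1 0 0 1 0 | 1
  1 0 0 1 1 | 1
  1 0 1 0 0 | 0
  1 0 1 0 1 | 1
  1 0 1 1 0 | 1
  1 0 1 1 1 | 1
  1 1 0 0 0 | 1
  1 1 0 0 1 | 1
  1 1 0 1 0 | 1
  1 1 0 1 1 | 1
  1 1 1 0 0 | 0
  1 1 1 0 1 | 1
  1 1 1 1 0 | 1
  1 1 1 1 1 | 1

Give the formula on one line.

  ~c = 11110000111100001111000011110000
  (e & a) = 00000000000000000101010101010101
  ~a = 11111111111111110000000000000000
  ((e & a) | ~a) = 11111111111111110101010101010101
  (((e & a) | ~a) | d) = 11111111111111110111011101110111
  ((((e & a) | ~a) | d) & c) = 00001111000011110000011100000111
  (d | ((((e & a) | ~a) | d) & c)) = 00111111001111110011011100110111
  (~c | (d | ((((e & a) | ~a) | d) & c))) = 11111111111111111111011111110111

(~c | (d | ((((e & a) | ~a) | d) & c)))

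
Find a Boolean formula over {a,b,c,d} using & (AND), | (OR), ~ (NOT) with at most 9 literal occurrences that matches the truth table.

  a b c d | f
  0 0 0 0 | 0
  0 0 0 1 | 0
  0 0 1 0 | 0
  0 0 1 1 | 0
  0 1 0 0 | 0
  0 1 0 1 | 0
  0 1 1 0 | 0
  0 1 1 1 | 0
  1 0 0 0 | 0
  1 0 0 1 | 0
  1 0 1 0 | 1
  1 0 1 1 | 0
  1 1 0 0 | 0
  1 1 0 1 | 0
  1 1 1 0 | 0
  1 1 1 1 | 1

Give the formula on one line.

((c & (b | ~d)) & ((d | ~b) & a))

  ~d = 1010101010101010
  (b | ~d) = 1010111110101111
  (c & (b | ~d)) = 0010001100100011
  ~b = 1111000011110000
  (d | ~b) = 1111010111110101
  ((d | ~b) & a) = 0000000011110101
  ((c & (b | ~d)) & ((d | ~b) & a)) = 0000000000100001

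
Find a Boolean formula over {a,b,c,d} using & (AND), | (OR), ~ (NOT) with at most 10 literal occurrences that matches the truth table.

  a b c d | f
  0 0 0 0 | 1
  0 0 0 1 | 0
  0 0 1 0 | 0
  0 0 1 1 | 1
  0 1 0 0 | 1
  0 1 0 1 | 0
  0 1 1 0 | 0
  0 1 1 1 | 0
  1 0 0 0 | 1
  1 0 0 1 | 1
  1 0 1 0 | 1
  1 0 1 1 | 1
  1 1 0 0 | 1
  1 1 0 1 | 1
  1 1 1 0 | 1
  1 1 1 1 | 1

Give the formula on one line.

((a | (~a & (~c & ~d))) | ((~b | (~d | ~c)) & (c & d)))

  ~a = 1111111100000000
  ~c = 1100110011001100
  ~d = 1010101010101010
  (~c & ~d) = 1000100010001000
  (~a & (~c & ~d)) = 1000100000000000
  (a | (~a & (~c & ~d))) = 1000100011111111
  ~b = 1111000011110000
  (~d | ~c) = 1110111011101110
  (~b | (~d | ~c)) = 1111111011111110
  (c & d) = 0001000100010001
  ((~b | (~d | ~c)) & (c & d)) = 0001000000010000
  ((a | (~a & (~c & ~d))) | ((~b | (~d | ~c)) & (c & d))) = 1001100011111111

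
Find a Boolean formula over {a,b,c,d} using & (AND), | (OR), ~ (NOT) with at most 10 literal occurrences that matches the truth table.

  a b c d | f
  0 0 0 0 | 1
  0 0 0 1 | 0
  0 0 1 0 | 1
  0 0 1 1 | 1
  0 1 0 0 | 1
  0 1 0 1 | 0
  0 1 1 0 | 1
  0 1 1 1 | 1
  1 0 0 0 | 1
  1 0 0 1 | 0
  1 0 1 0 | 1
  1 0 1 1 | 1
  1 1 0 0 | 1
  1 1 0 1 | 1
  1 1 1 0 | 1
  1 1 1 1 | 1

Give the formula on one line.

  ~d = 1010101010101010
  (~d | c) = 1011101110111011
  (a & b) = 0000000000001111
  (b & d) = 0000010100000101
  ((b & d) & c) = 0000000100000001
  ((a & b) | ((b & d) & c)) = 0000000100001111
  ((~d | c) | ((a & b) | ((b & d) & c))) = 1011101110111111

((~d | c) | ((a & b) | ((b & d) & c)))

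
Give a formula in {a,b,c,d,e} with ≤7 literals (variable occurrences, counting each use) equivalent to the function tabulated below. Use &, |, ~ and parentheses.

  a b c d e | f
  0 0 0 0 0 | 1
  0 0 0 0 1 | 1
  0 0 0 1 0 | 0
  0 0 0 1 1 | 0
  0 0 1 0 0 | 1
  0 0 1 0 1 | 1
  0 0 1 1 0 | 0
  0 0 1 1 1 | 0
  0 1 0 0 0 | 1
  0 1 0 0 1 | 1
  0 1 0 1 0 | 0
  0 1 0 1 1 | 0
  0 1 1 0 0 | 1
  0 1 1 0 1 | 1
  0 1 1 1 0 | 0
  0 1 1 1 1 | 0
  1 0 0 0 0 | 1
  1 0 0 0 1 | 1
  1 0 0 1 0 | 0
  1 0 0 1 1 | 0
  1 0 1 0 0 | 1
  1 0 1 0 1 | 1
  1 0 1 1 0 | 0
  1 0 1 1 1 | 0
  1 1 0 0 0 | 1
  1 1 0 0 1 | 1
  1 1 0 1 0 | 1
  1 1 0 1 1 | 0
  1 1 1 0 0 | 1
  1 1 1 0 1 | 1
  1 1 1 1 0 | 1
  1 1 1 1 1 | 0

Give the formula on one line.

(~d | (~e & (a & b)))

  ~d = 11001100110011001100110011001100
  ~e = 10101010101010101010101010101010
  (a & b) = 00000000000000000000000011111111
  (~e & (a & b)) = 00000000000000000000000010101010
  (~d | (~e & (a & b))) = 11001100110011001100110011101110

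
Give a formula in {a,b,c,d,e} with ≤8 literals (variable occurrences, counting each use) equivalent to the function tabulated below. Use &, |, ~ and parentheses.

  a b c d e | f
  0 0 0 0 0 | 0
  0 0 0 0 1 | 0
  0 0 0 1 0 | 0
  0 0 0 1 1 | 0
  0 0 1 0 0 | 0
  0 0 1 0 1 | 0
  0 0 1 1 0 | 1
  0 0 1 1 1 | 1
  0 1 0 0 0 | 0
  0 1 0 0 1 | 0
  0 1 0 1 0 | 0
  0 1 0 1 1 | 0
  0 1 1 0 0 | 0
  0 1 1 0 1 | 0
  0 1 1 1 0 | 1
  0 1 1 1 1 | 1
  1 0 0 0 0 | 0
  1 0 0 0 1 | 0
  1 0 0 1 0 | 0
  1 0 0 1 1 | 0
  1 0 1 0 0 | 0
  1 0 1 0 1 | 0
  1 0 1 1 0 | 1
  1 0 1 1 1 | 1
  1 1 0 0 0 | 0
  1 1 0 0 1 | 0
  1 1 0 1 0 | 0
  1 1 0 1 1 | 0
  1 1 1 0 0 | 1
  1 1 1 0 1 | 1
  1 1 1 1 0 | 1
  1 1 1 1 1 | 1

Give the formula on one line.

  (a | d) = 00110011001100111111111111111111
  (c & b) = 00000000000011110000000000001111
  ((a | d) & (c & b)) = 00000000000000110000000000001111
  (d & c) = 00000011000000110000001100000011
  (((a | d) & (c & b)) | (d & c)) = 00000011000000110000001100001111

(((a | d) & (c & b)) | (d & c))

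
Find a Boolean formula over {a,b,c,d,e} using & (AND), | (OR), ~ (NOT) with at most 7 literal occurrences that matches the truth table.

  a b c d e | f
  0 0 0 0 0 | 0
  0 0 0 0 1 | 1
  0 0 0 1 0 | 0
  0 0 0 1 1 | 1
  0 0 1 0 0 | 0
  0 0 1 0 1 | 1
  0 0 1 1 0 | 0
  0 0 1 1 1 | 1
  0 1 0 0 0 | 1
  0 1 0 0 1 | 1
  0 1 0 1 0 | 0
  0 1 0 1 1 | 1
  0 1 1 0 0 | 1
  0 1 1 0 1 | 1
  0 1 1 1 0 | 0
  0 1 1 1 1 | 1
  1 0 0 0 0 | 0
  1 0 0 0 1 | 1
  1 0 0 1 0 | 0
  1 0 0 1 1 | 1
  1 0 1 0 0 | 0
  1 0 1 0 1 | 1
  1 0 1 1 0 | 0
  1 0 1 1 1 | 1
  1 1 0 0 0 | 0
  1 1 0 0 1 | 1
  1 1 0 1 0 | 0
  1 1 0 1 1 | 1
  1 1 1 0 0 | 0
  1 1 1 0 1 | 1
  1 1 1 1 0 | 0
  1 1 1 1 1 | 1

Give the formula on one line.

  ~d = 11001100110011001100110011001100
  ~a = 11111111111111110000000000000000
  (~d & ~a) = 11001100110011000000000000000000
  ((~d & ~a) & b) = 00000000110011000000000000000000
  (e | ((~d & ~a) & b)) = 01010101110111010101010101010101

(e | ((~d & ~a) & b))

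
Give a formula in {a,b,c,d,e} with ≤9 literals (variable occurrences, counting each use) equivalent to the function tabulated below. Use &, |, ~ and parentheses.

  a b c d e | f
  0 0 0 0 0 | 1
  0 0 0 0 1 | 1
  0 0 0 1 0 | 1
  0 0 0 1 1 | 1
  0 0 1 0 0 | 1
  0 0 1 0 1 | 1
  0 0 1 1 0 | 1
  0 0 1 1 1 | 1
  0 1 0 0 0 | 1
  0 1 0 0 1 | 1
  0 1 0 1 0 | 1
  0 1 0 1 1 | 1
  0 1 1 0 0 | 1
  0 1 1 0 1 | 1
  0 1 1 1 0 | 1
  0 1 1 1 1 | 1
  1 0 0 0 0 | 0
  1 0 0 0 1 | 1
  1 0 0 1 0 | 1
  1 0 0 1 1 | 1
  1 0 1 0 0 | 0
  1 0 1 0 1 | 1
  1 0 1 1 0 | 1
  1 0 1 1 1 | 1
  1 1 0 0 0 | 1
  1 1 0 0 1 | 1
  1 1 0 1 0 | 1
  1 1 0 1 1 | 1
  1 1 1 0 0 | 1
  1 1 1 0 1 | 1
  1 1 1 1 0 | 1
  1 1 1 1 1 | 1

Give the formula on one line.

(((b & (d | (e & b))) | d) | ((~e & ~a) | (e | b)))

  (e & b) = 00000000010101010000000001010101
  (d | (e & b)) = 00110011011101110011001101110111
  (b & (d | (e & b))) = 00000000011101110000000001110111
  ((b & (d | (e & b))) | d) = 00110011011101110011001101110111
  ~e = 10101010101010101010101010101010
  ~a = 11111111111111110000000000000000
  (~e & ~a) = 10101010101010100000000000000000
  (e | b) = 01010101111111110101010111111111
  ((~e & ~a) | (e | b)) = 11111111111111110101010111111111
  (((b & (d | (e & b))) | d) | ((~e & ~a) | (e | b))) = 11111111111111110111011111111111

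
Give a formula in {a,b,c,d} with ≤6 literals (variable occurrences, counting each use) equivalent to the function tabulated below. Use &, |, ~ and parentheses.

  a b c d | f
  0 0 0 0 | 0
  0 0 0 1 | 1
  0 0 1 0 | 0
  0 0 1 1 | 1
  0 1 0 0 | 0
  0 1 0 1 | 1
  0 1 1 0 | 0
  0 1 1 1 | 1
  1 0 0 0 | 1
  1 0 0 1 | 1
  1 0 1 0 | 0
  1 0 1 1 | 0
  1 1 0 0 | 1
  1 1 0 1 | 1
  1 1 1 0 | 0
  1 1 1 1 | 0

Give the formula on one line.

((~a & d) | (a & ~c))

  ~a = 1111111100000000
  (~a & d) = 0101010100000000
  ~c = 1100110011001100
  (a & ~c) = 0000000011001100
  ((~a & d) | (a & ~c)) = 0101010111001100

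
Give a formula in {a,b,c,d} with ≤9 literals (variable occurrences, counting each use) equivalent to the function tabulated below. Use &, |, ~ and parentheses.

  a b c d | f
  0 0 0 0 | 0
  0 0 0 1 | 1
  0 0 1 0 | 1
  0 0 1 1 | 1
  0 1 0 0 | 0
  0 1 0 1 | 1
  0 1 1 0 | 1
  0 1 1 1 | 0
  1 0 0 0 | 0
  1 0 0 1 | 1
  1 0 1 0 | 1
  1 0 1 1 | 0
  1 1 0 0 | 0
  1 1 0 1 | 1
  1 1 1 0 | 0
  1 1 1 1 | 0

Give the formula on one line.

  ~a = 1111111100000000
  (~a & c) = 0011001100000000
  ~d = 1010101010101010
  ((~a & c) & ~d) = 0010001000000000
  ~c = 1100110011001100
  ~b = 1111000011110000
  (~a | ~d) = 1111111110101010
  (~b & (~a | ~d)) = 1111000010100000
  (~c | (~b & (~a | ~d))) = 1111110011101100
  (((~a & c) & ~d) | (~c | (~b & (~a | ~d)))) = 1111111011101100
  (c | d) = 0111011101110111
  ((((~a & c) & ~d) | (~c | (~b & (~a | ~d)))) & (c | d)) = 0111011001100100

((((~a & c) & ~d) | (~c | (~b & (~a | ~d)))) & (c | d))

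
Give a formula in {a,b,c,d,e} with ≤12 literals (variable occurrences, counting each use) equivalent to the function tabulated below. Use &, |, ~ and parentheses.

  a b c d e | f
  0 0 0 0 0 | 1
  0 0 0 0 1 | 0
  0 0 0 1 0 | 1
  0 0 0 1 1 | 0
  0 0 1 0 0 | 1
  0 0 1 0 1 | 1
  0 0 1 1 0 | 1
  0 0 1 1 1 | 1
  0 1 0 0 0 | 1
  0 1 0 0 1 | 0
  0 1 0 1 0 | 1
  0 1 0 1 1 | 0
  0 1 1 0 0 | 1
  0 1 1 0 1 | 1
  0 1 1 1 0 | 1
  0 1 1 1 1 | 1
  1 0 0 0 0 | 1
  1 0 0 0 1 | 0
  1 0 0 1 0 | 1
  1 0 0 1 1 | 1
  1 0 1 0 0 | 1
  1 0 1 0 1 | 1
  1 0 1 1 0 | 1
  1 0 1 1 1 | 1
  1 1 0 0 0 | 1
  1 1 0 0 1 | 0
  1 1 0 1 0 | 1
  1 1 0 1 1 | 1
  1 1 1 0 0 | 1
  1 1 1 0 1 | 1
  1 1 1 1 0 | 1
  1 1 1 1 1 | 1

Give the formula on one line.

((~e | c) | ((e & d) & ((a & d) | ((~e | c) & ~c))))

  ~e = 10101010101010101010101010101010
  (~e | c) = 10101111101011111010111110101111
  (e & d) = 00010001000100010001000100010001
  (a & d) = 00000000000000000011001100110011
  ~c = 11110000111100001111000011110000
  ((~e | c) & ~c) = 10100000101000001010000010100000
  ((a & d) | ((~e | c) & ~c)) = 10100000101000001011001110110011
  ((e & d) & ((a & d) | ((~e | c) & ~c))) = 00000000000000000001000100010001
  ((~e | c) | ((e & d) & ((a & d) | ((~e | c) & ~c)))) = 10101111101011111011111110111111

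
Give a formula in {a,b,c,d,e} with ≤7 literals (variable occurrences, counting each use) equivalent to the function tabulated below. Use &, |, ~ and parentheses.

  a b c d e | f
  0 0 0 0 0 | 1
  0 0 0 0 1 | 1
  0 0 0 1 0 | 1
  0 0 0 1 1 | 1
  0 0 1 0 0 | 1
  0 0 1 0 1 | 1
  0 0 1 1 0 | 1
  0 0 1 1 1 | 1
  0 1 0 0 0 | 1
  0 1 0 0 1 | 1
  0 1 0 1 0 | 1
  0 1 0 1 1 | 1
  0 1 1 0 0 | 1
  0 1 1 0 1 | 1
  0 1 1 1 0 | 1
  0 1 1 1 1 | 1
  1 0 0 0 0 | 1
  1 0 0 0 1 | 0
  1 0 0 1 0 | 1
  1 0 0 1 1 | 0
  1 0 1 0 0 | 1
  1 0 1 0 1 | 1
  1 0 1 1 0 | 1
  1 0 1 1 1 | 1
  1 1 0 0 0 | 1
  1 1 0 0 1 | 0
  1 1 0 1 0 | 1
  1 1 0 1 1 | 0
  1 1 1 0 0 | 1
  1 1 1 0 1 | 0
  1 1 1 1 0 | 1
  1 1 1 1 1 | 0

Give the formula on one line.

((~b & c) | (~a | ~e))

  ~b = 11111111000000001111111100000000
  (~b & c) = 00001111000000000000111100000000
  ~a = 11111111111111110000000000000000
  ~e = 10101010101010101010101010101010
  (~a | ~e) = 11111111111111111010101010101010
  ((~b & c) | (~a | ~e)) = 11111111111111111010111110101010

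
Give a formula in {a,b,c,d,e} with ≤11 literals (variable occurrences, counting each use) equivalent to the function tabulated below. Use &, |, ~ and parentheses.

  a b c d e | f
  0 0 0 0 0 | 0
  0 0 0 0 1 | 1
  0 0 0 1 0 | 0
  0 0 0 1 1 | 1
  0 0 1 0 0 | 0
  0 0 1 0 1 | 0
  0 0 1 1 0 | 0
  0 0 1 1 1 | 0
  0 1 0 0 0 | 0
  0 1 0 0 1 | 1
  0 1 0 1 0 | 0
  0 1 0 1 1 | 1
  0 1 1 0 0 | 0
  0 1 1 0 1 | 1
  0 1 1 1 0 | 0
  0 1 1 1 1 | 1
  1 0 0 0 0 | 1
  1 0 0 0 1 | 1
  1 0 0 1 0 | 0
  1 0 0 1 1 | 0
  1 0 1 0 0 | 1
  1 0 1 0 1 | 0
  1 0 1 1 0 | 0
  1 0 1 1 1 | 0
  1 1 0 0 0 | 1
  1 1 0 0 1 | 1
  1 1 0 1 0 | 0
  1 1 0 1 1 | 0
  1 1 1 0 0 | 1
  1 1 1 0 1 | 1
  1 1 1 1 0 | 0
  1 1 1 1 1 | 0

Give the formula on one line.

(((~c & e) | ((e | a) & (b | ~e))) & (~a | ~d))

  ~c = 11110000111100001111000011110000
  (~c & e) = 01010000010100000101000001010000
  (e | a) = 01010101010101011111111111111111
  ~e = 10101010101010101010101010101010
  (b | ~e) = 10101010111111111010101011111111
  ((e | a) & (b | ~e)) = 00000000010101011010101011111111
  ((~c & e) | ((e | a) & (b | ~e))) = 01010000010101011111101011111111
  ~a = 11111111111111110000000000000000
  ~d = 11001100110011001100110011001100
  (~a | ~d) = 11111111111111111100110011001100
  (((~c & e) | ((e | a) & (b | ~e))) & (~a | ~d)) = 01010000010101011100100011001100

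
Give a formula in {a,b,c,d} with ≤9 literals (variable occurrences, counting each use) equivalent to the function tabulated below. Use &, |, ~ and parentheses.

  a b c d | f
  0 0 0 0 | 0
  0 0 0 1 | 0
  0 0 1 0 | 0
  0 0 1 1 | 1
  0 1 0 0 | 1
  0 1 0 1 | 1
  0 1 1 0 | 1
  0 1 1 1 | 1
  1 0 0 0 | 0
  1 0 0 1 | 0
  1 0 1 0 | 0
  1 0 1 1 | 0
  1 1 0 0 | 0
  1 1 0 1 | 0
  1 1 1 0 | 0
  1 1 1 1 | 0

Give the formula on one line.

  ~a = 1111111100000000
  (~a & b) = 0000111100000000
  ~d = 1010101010101010
  (~d | c) = 1011101110111011
  (d & (~d | c)) = 0001000100010001
  (~a & (d & (~d | c))) = 0001000100000000
  ((~a & b) | (~a & (d & (~d | c)))) = 0001111100000000

((~a & b) | (~a & (d & (~d | c))))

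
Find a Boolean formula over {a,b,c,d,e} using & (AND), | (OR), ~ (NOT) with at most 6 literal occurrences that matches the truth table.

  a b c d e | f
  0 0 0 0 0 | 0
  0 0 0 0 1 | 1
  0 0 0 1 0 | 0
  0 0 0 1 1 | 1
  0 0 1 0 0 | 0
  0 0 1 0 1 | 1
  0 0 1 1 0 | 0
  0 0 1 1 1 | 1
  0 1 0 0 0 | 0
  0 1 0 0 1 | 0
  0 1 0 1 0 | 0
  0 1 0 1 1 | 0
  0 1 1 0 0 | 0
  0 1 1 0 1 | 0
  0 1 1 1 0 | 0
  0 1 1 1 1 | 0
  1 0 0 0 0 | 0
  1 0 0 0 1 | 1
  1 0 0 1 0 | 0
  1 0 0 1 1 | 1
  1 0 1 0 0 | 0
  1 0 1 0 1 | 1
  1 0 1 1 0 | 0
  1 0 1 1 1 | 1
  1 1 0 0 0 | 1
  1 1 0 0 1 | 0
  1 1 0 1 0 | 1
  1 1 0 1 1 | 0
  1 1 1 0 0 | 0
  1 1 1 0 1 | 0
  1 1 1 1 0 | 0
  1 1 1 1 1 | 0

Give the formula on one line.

((~c & (~e & (a & b))) | (~b & e))

  ~c = 11110000111100001111000011110000
  ~e = 10101010101010101010101010101010
  (a & b) = 00000000000000000000000011111111
  (~e & (a & b)) = 00000000000000000000000010101010
  (~c & (~e & (a & b))) = 00000000000000000000000010100000
  ~b = 11111111000000001111111100000000
  (~b & e) = 01010101000000000101010100000000
  ((~c & (~e & (a & b))) | (~b & e)) = 01010101000000000101010110100000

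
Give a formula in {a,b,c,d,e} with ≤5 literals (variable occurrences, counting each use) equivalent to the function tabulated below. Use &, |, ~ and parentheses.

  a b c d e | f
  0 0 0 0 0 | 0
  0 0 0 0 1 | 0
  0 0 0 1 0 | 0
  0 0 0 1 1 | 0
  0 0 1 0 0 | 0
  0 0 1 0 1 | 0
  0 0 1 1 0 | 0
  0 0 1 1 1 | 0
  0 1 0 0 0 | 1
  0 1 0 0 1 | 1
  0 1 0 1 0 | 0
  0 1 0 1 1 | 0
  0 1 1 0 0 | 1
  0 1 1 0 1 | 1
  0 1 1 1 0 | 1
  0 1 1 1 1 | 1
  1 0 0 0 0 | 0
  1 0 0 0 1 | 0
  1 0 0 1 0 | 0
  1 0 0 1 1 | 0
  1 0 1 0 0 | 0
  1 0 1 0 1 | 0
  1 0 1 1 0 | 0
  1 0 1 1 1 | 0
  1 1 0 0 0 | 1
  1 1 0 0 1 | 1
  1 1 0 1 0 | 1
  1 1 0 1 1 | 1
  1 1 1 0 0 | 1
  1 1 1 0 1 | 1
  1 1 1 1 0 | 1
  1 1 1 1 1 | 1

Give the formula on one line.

(((a | ~d) | c) & b)

  ~d = 11001100110011001100110011001100
  (a | ~d) = 11001100110011001111111111111111
  ((a | ~d) | c) = 11001111110011111111111111111111
  (((a | ~d) | c) & b) = 00000000110011110000000011111111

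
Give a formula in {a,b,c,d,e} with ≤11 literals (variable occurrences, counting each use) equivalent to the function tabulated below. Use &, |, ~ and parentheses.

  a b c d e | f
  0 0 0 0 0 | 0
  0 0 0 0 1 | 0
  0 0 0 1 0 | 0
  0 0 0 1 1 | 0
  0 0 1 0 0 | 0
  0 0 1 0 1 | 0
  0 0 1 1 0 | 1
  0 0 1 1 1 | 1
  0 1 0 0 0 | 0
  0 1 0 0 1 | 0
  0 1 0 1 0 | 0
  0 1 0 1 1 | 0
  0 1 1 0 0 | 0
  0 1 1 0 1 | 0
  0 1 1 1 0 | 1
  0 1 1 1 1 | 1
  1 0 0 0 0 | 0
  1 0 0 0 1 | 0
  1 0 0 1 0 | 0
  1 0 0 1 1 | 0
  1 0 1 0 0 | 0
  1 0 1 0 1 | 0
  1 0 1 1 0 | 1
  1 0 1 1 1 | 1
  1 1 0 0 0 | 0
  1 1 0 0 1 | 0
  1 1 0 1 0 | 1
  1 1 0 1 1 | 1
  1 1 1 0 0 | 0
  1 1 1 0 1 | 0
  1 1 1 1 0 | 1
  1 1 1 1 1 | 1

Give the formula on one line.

(((c | (b & (~c | ~a))) & d) & ((c | a) & (d | b)))

  ~c = 11110000111100001111000011110000
  ~a = 11111111111111110000000000000000
  (~c | ~a) = 11111111111111111111000011110000
  (b & (~c | ~a)) = 00000000111111110000000011110000
  (c | (b & (~c | ~a))) = 00001111111111110000111111111111
  ((c | (b & (~c | ~a))) & d) = 00000011001100110000001100110011
  (c | a) = 00001111000011111111111111111111
  (d | b) = 00110011111111110011001111111111
  ((c | a) & (d | b)) = 00000011000011110011001111111111
  (((c | (b & (~c | ~a))) & d) & ((c | a) & (d | b))) = 00000011000000110000001100110011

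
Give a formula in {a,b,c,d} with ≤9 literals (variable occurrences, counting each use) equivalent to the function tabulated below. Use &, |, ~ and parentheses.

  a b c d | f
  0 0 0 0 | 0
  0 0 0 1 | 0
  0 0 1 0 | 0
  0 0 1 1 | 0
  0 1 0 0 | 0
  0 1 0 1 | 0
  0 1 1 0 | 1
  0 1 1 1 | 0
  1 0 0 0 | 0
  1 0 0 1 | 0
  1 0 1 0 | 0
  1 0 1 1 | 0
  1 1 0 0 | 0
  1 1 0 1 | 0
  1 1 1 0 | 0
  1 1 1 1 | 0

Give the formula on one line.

  ~d = 1010101010101010
  (~d & c) = 0010001000100010
  (b | a) = 0000111111111111
  ~b = 1111000011110000
  (~d | ~b) = 1111101011111010
  ((b | a) & (~d | ~b)) = 0000101011111010
  ((~d & c) & ((b | a) & (~d | ~b))) = 0000001000100010
  ~a = 1111111100000000
  (~a & c) = 0011001100000000
  (((~d & c) & ((b | a) & (~d | ~b))) & (~a & c)) = 0000001000000000

(((~d & c) & ((b | a) & (~d | ~b))) & (~a & c))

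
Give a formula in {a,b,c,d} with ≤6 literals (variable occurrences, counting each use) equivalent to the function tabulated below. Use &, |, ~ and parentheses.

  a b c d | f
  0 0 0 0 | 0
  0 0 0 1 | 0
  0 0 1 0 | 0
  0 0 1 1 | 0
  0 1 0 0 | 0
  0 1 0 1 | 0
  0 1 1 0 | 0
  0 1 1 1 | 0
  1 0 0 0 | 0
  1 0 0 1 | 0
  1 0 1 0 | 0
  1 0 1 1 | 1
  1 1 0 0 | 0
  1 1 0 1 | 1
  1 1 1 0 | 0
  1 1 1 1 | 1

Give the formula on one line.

(d & (a & ((c | ~a) | b)))

  ~a = 1111111100000000
  (c | ~a) = 1111111100110011
  ((c | ~a) | b) = 1111111100111111
  (a & ((c | ~a) | b)) = 0000000000111111
  (d & (a & ((c | ~a) | b))) = 0000000000010101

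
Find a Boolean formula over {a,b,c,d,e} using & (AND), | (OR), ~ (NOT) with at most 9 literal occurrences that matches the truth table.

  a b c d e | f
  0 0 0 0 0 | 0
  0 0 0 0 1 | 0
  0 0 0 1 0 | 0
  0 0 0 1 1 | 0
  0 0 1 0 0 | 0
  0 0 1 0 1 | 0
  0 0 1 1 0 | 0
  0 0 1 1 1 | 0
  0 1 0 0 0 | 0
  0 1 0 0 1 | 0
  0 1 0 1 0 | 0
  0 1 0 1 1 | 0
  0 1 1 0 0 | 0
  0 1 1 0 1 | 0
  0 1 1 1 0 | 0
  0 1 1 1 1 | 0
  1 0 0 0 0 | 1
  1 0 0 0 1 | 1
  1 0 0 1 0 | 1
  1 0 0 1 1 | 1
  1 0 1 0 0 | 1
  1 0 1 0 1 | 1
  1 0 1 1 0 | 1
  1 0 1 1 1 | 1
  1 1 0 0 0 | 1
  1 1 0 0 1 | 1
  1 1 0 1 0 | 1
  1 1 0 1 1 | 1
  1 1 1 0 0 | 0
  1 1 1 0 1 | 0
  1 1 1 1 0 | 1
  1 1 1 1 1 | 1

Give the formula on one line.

(a & ((~a | (c & (d | ~a))) | (~c | (~a | ~b))))

  ~a = 11111111111111110000000000000000
  (d | ~a) = 11111111111111110011001100110011
  (c & (d | ~a)) = 00001111000011110000001100000011
  (~a | (c & (d | ~a))) = 11111111111111110000001100000011
  ~c = 11110000111100001111000011110000
  ~b = 11111111000000001111111100000000
  (~a | ~b) = 11111111111111111111111100000000
  (~c | (~a | ~b)) = 11111111111111111111111111110000
  ((~a | (c & (d | ~a))) | (~c | (~a | ~b))) = 11111111111111111111111111110011
  (a & ((~a | (c & (d | ~a))) | (~c | (~a | ~b)))) = 00000000000000001111111111110011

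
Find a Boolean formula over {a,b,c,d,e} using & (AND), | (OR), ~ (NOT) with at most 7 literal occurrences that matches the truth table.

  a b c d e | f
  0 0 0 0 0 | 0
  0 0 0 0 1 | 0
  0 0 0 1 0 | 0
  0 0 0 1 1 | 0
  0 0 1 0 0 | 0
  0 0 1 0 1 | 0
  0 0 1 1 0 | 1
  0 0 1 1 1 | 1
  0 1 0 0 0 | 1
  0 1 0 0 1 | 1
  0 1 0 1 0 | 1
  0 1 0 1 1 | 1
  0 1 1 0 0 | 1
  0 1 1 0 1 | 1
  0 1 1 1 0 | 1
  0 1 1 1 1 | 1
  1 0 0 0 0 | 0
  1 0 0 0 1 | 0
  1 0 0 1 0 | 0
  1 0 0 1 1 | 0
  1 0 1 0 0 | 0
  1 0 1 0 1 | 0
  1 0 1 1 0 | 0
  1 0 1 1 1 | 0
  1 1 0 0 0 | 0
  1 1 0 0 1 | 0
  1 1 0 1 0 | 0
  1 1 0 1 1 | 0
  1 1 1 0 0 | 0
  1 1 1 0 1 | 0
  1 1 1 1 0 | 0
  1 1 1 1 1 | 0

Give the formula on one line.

(((b | c) & ~a) & ((~a & b) | (d & ~b)))

  (b | c) = 00001111111111110000111111111111
  ~a = 11111111111111110000000000000000
  ((b | c) & ~a) = 00001111111111110000000000000000
  (~a & b) = 00000000111111110000000000000000
  ~b = 11111111000000001111111100000000
  (d & ~b) = 00110011000000000011001100000000
  ((~a & b) | (d & ~b)) = 00110011111111110011001100000000
  (((b | c) & ~a) & ((~a & b) | (d & ~b))) = 00000011111111110000000000000000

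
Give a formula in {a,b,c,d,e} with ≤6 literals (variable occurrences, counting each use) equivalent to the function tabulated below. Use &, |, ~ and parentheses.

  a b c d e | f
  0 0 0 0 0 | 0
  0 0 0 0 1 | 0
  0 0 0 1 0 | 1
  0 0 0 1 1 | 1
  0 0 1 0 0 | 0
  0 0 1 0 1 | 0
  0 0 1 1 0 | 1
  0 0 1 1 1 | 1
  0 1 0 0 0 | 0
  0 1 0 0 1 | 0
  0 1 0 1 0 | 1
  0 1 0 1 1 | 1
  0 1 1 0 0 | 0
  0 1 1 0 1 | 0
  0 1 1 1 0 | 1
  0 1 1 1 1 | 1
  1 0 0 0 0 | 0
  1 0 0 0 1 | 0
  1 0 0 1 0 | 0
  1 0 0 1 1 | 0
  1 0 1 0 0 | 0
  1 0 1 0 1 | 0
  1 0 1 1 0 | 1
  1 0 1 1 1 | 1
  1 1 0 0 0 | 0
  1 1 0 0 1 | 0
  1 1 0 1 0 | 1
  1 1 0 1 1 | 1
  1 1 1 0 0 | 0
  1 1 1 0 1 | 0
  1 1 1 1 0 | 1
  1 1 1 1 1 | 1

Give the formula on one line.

  ~a = 11111111111111110000000000000000
  (a & c) = 00000000000000000000111100001111
  (~a | (a & c)) = 11111111111111110000111100001111
  ((~a | (a & c)) | b) = 11111111111111110000111111111111
  (((~a | (a & c)) | b) & d) = 00110011001100110000001100110011

(((~a | (a & c)) | b) & d)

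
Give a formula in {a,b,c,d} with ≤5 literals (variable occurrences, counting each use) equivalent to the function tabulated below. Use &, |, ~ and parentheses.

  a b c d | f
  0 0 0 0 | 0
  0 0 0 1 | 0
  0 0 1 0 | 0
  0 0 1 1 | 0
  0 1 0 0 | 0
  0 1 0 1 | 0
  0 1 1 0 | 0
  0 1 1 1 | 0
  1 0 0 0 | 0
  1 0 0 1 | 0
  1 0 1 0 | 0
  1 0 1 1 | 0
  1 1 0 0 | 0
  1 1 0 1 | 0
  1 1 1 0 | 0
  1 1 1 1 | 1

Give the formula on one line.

  (d & c) = 0001000100010001
  ~a = 1111111100000000
  (~a | b) = 1111111100001111
  ((~a | b) & a) = 0000000000001111
  ((d & c) & ((~a | b) & a)) = 0000000000000001

((d & c) & ((~a | b) & a))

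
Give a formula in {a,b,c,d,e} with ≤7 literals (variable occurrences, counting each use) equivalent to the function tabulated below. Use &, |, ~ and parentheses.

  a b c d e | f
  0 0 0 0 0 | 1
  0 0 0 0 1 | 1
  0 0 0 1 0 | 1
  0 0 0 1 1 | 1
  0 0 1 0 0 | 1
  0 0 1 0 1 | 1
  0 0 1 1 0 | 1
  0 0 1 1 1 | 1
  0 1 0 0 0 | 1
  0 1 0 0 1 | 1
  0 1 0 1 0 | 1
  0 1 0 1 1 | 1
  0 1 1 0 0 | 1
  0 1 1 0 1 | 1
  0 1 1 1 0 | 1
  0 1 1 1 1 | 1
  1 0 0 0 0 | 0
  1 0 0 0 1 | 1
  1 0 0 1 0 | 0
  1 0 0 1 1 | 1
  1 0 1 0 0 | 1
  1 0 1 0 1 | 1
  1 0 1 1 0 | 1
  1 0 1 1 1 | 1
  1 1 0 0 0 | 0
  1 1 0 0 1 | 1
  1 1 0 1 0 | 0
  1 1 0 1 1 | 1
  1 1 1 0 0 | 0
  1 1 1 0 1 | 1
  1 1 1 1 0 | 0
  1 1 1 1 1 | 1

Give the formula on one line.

  ~b = 11111111000000001111111100000000
  (c & ~b) = 00001111000000000000111100000000
  ~a = 11111111111111110000000000000000
  ((c & ~b) | ~a) = 11111111111111110000111100000000
  (((c & ~b) | ~a) | e) = 11111111111111110101111101010101

(((c & ~b) | ~a) | e)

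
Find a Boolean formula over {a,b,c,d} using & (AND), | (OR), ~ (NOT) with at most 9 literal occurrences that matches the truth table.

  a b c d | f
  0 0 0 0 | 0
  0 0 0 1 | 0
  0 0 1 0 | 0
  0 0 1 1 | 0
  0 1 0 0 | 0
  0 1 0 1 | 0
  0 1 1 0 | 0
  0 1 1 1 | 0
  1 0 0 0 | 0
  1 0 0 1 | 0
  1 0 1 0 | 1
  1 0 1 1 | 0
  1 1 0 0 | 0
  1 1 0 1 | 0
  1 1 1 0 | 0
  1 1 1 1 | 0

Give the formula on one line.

  ~d = 1010101010101010
  (~d & a) = 0000000010101010
  ~a = 1111111100000000
  (~a & b) = 0000111100000000
  ((~a & b) | d) = 0101111101010101
  (((~a & b) | d) | c) = 0111111101110111
  (d | a) = 0101010111111111
  ((((~a & b) | d) | c) & (d | a)) = 0101010101110111
  ~b = 1111000011110000
  (((((~a & b) | d) | c) & (d | a)) & ~b) = 0101000001110000
  ((~d & a) & (((((~a & b) | d) | c) & (d | a)) & ~b)) = 0000000000100000

((~d & a) & (((((~a & b) | d) | c) & (d | a)) & ~b))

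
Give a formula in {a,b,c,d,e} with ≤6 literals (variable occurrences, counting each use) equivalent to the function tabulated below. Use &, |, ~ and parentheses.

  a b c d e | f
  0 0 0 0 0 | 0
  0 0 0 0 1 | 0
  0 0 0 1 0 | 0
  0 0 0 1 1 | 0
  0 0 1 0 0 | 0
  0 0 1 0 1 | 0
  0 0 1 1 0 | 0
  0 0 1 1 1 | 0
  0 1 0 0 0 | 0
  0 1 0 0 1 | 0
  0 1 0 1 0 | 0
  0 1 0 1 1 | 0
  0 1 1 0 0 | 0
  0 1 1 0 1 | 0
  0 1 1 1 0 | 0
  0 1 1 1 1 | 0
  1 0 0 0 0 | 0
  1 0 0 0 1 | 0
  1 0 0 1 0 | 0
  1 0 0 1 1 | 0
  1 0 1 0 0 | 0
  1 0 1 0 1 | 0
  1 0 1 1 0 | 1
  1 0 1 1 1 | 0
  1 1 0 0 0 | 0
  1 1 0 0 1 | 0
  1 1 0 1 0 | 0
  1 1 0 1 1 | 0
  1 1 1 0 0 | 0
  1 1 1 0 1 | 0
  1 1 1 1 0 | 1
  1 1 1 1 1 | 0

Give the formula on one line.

(d & ((a & ~e) & (a & (c | ~a))))

  ~e = 10101010101010101010101010101010
  (a & ~e) = 00000000000000001010101010101010
  ~a = 11111111111111110000000000000000
  (c | ~a) = 11111111111111110000111100001111
  (a & (c | ~a)) = 00000000000000000000111100001111
  ((a & ~e) & (a & (c | ~a))) = 00000000000000000000101000001010
  (d & ((a & ~e) & (a & (c | ~a)))) = 00000000000000000000001000000010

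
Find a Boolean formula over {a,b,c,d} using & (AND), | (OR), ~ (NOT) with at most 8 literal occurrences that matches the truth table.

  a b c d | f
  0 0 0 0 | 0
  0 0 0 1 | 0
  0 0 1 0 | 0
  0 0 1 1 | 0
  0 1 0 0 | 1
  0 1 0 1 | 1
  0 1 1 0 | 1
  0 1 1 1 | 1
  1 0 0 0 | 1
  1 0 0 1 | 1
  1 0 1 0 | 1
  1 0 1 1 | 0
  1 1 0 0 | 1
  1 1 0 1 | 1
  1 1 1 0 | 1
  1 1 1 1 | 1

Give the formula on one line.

  (b & a) = 0000000000001111
  ~b = 1111000011110000
  (~b | d) = 1111010111110101
  ~d = 1010101010101010
  ~c = 1100110011001100
  (~d | ~c) = 1110111011101110
  ((~b | d) & (~d | ~c)) = 1110010011100100
  ((b & a) | ((~b | d) & (~d | ~c))) = 1110010011101111
  (a & ((b & a) | ((~b | d) & (~d | ~c)))) = 0000000011101111
  ((a & ((b & a) | ((~b | d) & (~d | ~c)))) | b) = 0000111111101111

((a & ((b & a) | ((~b | d) & (~d | ~c)))) | b)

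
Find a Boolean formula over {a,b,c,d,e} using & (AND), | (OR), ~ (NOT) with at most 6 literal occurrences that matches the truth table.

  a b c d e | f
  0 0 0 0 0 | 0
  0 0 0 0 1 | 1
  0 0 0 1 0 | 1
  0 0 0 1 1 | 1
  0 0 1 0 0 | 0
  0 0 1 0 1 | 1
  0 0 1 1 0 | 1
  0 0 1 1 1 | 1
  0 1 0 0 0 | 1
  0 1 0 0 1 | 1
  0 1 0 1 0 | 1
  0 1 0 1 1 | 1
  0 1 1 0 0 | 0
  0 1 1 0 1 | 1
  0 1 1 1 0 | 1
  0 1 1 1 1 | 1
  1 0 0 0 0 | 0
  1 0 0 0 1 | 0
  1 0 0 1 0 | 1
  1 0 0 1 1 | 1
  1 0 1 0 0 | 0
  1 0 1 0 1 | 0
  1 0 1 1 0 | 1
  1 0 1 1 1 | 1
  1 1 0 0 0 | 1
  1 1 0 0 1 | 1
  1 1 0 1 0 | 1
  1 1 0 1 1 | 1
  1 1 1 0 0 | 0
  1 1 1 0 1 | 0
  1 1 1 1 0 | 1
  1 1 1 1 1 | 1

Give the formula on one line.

  ~a = 11111111111111110000000000000000
  (e & ~a) = 01010101010101010000000000000000
  ~d = 11001100110011001100110011001100
  (~d & b) = 00000000110011000000000011001100
  ~c = 11110000111100001111000011110000
  ((~d & b) & ~c) = 00000000110000000000000011000000
  ((e & ~a) | ((~d & b) & ~c)) = 01010101110101010000000011000000
  (((e & ~a) | ((~d & b) & ~c)) | d) = 01110111111101110011001111110011

(((e & ~a) | ((~d & b) & ~c)) | d)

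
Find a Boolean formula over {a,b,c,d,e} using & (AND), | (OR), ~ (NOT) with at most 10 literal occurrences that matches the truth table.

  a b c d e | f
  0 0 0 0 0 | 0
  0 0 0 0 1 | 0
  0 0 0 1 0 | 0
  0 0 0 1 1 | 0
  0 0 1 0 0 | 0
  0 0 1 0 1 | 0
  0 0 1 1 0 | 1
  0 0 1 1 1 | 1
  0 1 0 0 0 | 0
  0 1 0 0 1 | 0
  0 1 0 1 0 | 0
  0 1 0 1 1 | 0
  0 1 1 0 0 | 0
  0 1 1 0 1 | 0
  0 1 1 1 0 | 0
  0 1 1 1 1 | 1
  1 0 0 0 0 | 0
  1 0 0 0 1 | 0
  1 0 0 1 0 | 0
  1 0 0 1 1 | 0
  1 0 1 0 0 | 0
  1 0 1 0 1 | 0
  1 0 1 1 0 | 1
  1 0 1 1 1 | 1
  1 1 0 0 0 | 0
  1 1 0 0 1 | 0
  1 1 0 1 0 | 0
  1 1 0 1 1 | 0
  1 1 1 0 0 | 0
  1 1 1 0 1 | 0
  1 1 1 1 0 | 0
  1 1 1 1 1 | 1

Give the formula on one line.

  ~b = 11111111000000001111111100000000
  (b | d) = 00110011111111110011001111111111
  (~b & (b | d)) = 00110011000000000011001100000000
  ~a = 11111111111111110000000000000000
  (~a | c) = 11111111111111110000111100001111
  (d & (~a | c)) = 00110011001100110000001100000011
  ((d & (~a | c)) & e) = 00010001000100010000000100000001
  ((~b & (b | d)) | ((d & (~a | c)) & e)) = 00110011000100010011001100000001
  (d & c) = 00000011000000110000001100000011
  (((~b & (b | d)) | ((d & (~a | c)) & e)) & (d & c)) = 00000011000000010000001100000001

(((~b & (b | d)) | ((d & (~a | c)) & e)) & (d & c))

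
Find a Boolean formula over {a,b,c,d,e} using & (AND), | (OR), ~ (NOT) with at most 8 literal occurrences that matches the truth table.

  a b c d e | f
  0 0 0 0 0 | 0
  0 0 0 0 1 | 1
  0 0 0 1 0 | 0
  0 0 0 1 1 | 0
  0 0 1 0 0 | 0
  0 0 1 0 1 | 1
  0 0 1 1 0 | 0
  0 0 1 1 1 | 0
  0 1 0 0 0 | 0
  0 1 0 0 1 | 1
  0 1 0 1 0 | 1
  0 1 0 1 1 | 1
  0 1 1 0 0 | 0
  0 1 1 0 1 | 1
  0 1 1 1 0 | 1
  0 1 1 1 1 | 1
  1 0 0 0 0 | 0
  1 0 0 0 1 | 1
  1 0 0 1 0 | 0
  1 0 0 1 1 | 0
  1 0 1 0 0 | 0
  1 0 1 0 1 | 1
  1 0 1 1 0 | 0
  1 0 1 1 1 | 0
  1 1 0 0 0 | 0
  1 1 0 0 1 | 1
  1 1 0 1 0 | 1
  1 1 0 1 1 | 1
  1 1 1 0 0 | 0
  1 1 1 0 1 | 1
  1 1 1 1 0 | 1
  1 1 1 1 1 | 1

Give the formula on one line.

  (d & b) = 00000000001100110000000000110011
  ~e = 10101010101010101010101010101010
  (~e & a) = 00000000000000001010101010101010
  ~d = 11001100110011001100110011001100
  ((~e & a) | ~d) = 11001100110011001110111011101110
  (e & ((~e & a) | ~d)) = 01000100010001000100010001000100
  ((d & b) | (e & ((~e & a) | ~d))) = 01000100011101110100010001110111

((d & b) | (e & ((~e & a) | ~d)))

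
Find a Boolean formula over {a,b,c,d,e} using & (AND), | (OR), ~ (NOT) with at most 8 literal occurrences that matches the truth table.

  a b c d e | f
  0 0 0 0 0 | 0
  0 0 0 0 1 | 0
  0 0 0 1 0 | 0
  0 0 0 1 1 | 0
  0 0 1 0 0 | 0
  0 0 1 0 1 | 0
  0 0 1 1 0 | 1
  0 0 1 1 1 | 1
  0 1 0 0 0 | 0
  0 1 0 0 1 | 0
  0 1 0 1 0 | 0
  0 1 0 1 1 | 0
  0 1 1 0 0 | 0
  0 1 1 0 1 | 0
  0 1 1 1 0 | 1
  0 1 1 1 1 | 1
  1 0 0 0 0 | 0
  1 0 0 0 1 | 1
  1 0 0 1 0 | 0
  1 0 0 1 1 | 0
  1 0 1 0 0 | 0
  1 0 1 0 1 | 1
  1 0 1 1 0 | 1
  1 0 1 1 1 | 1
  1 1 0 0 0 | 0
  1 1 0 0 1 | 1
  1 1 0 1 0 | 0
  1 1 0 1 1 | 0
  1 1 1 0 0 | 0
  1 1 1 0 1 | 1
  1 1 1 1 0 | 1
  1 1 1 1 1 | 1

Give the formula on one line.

  ~d = 11001100110011001100110011001100
  ~a = 11111111111111110000000000000000
  (e | ~a) = 11111111111111110101010101010101
  (~d & (e | ~a)) = 11001100110011000100010001000100
  (d & c) = 00000011000000110000001100000011
  ((~d & (e | ~a)) | (d & c)) = 11001111110011110100011101000111
  (a | d) = 00110011001100111111111111111111
  (((~d & (e | ~a)) | (d & c)) & (a | d)) = 00000011000000110100011101000111

(((~d & (e | ~a)) | (d & c)) & (a | d))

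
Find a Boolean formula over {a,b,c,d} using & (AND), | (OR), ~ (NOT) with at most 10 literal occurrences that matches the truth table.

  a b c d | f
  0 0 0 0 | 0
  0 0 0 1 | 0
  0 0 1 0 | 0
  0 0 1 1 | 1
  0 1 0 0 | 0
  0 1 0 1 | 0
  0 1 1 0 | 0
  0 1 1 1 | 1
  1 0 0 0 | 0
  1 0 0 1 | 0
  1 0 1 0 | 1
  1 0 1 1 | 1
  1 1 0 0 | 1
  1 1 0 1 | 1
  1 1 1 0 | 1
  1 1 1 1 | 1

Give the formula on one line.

(((a | d) & c) | (((b | (~a | d)) & a) & (b | ~d)))

  (a | d) = 0101010111111111
  ((a | d) & c) = 0001000100110011
  ~a = 1111111100000000
  (~a | d) = 1111111101010101
  (b | (~a | d)) = 1111111101011111
  ((b | (~a | d)) & a) = 0000000001011111
  ~d = 1010101010101010
  (b | ~d) = 1010111110101111
  (((b | (~a | d)) & a) & (b | ~d)) = 0000000000001111
  (((a | d) & c) | (((b | (~a | d)) & a) & (b | ~d))) = 0001000100111111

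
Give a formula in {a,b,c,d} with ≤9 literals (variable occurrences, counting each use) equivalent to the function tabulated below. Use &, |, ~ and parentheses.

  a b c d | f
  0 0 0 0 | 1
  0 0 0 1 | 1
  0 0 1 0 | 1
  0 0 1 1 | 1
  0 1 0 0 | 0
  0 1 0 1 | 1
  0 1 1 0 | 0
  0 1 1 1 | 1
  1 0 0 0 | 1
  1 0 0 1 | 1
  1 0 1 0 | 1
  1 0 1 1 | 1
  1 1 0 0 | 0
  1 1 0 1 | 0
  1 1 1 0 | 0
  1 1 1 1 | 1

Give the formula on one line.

  ~b = 1111000011110000
  (d | ~b) = 1111010111110101
  (b & c) = 0000001100000011
  ~a = 1111111100000000
  ((b & c) | ~a) = 1111111100000011
  ((d | ~b) & ((b & c) | ~a)) = 1111010100000001
  (~b & a) = 0000000011110000
  (((d | ~b) & ((b & c) | ~a)) | (~b & a)) = 1111010111110001

(((d | ~b) & ((b & c) | ~a)) | (~b & a))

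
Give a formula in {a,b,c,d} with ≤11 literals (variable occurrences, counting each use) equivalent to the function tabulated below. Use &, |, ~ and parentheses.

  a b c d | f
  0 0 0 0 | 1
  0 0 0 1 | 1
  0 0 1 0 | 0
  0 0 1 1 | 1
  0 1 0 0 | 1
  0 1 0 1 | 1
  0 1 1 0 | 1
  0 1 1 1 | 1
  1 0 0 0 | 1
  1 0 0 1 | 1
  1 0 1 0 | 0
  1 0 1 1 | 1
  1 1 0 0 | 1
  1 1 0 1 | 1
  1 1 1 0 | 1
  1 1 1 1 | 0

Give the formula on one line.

(((d | b) & ~b) | ((~a & b) | (~c | (b & (c & ~d)))))

  (d | b) = 0101111101011111
  ~b = 1111000011110000
  ((d | b) & ~b) = 0101000001010000
  ~a = 1111111100000000
  (~a & b) = 0000111100000000
  ~c = 1100110011001100
  ~d = 1010101010101010
  (c & ~d) = 0010001000100010
  (b & (c & ~d)) = 0000001000000010
  (~c | (b & (c & ~d))) = 1100111011001110
  ((~a & b) | (~c | (b & (c & ~d)))) = 1100111111001110
  (((d | b) & ~b) | ((~a & b) | (~c | (b & (c & ~d))))) = 1101111111011110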